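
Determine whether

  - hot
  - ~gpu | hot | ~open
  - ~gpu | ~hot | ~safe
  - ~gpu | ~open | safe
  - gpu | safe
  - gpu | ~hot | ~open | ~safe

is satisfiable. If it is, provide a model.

Unit clause (hot) forces hot = True.
Set open = False.
Set safe = False.
  then (gpu | safe) forces gpu = True.
Check each clause:
  (hot): hot holds.
  (~gpu | hot | ~open): hot holds.
  (~gpu | ~hot | ~safe): ~safe holds.
  (~gpu | ~open | safe): ~open holds.
  (gpu | safe): gpu holds.
  (gpu | ~hot | ~open | ~safe): gpu holds.
All clauses satisfied.

open=F, hot=T, safe=F, gpu=T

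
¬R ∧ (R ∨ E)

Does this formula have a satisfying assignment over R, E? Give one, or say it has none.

R=F; E=T

  ¬R = True
  R ∨ E = True
Both conjuncts True, so the formula holds.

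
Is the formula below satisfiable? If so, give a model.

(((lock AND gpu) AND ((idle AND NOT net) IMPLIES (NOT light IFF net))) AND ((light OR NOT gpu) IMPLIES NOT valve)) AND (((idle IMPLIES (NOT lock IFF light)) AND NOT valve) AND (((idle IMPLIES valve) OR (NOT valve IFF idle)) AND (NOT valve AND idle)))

lock: True, net: True, idle: True, light: False, gpu: True, valve: False

  ((lock AND gpu) AND ((idle AND NOT net) IMPLIES (NOT light IFF net))) AND ((light OR NOT gpu) IMPLIES NOT valve) = True
    (lock AND gpu) AND ((idle AND NOT net) IMPLIES (NOT light IFF net)) = True
      lock AND gpu = True
      (idle AND NOT net) IMPLIES (NOT light IFF net) = True
        idle AND NOT net = False
          NOT net = False
        NOT light IFF net = True
          NOT light = True
    (light OR NOT gpu) IMPLIES NOT valve = True
      light OR NOT gpu = False
        NOT gpu = False
      NOT valve = True
  ((idle IMPLIES (NOT lock IFF light)) AND NOT valve) AND (((idle IMPLIES valve) OR (NOT valve IFF idle)) AND (NOT valve AND idle)) = True
    (idle IMPLIES (NOT lock IFF light)) AND NOT valve = True
      idle IMPLIES (NOT lock IFF light) = True
        NOT lock IFF light = True
          NOT lock = False
      NOT valve = True
    ((idle IMPLIES valve) OR (NOT valve IFF idle)) AND (NOT valve AND idle) = True
      (idle IMPLIES valve) OR (NOT valve IFF idle) = True
        idle IMPLIES valve = False
        NOT valve IFF idle = True
          NOT valve = True
      NOT valve AND idle = True
        NOT valve = True
Both conjuncts True, so the formula holds.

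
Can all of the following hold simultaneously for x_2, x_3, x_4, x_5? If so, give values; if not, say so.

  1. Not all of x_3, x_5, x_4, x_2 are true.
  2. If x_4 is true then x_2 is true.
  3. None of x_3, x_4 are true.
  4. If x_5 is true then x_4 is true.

x_2 = True, x_3 = False, x_4 = False, x_5 = False

  (1) {x_3, x_5, x_4, x_2}: 1/4 true — not all ✓
  (2) x_4=F ⇒ x_2: vacuous ✓
  (3) {x_3, x_4}: 0 true — none ✓
  (4) x_5=F ⇒ x_4: vacuous ✓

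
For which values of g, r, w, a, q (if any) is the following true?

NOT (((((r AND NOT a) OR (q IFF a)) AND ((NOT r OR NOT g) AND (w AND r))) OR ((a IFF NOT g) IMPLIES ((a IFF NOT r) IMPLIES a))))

g: True; r: True; w: True; a: False; q: False

  NOT (((((r AND NOT a) OR (q IFF a)) AND ((NOT r OR NOT g) AND (w AND r))) OR ((a IFF NOT g) IMPLIES ((a IFF NOT r) IMPLIES a)))) = True
    (((r AND NOT a) OR (q IFF a)) AND ((NOT r OR NOT g) AND (w AND r))) OR ((a IFF NOT g) IMPLIES ((a IFF NOT r) IMPLIES a)) = False
      ((r AND NOT a) OR (q IFF a)) AND ((NOT r OR NOT g) AND (w AND r)) = False
        (r AND NOT a) OR (q IFF a) = True
          r AND NOT a = True
            NOT a = True
          q IFF a = True
        (NOT r OR NOT g) AND (w AND r) = False
          NOT r OR NOT g = False
            NOT r = False
            NOT g = False
          w AND r = True
      (a IFF NOT g) IMPLIES ((a IFF NOT r) IMPLIES a) = False
        a IFF NOT g = True
          NOT g = False
        (a IFF NOT r) IMPLIES a = False
          a IFF NOT r = True
            NOT r = False
The formula evaluates to True.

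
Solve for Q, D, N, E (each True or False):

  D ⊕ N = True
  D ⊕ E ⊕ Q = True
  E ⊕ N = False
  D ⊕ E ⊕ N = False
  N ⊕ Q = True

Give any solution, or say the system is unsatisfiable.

Q = False, D = False, N = True, E = True

D ⊕ N = F ⊕ T = True ✓
D ⊕ E ⊕ Q = F ⊕ T ⊕ F = True ✓
E ⊕ N = T ⊕ T = False ✓
D ⊕ E ⊕ N = F ⊕ T ⊕ T = False ✓
N ⊕ Q = T ⊕ F = True ✓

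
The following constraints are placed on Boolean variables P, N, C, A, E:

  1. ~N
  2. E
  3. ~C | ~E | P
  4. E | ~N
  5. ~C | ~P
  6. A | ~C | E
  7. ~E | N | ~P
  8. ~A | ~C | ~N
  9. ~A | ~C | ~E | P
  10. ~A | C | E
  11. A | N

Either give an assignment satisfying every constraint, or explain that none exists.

P = False; N = False; C = False; A = True; E = True

Unit clause (~N) forces N = False.
Unit clause (E) forces E = True.
In (~E | N | ~P) only ~P is left, so P = False.
In (A | N) only A is left, so A = True.
In (~C | ~E | P) only ~C is left, so C = False.
All clauses satisfied.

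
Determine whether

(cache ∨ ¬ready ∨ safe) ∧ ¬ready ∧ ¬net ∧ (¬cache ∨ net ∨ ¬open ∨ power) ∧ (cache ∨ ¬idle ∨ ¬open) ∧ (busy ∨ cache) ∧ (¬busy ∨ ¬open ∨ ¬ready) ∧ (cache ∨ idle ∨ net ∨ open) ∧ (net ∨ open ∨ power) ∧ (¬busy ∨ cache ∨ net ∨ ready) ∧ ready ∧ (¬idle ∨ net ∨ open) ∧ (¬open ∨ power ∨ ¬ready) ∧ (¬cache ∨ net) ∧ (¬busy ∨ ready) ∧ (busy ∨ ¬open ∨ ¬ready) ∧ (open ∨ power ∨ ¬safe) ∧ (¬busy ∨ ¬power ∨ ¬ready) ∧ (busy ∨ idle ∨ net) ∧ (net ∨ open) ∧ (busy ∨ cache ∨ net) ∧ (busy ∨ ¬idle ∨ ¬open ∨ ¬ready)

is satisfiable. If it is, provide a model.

No satisfying assignment exists.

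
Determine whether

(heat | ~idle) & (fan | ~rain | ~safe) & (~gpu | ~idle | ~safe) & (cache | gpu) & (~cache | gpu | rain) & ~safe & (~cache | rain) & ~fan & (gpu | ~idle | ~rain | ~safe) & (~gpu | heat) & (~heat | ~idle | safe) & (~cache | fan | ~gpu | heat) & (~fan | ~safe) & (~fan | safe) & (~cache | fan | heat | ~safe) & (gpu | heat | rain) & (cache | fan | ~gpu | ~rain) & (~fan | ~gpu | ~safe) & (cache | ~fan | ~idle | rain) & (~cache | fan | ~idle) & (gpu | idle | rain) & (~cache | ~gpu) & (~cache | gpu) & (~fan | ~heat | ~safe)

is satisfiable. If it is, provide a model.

cache: False, gpu: True, safe: False, rain: False, idle: False, fan: False, heat: True

Unit clause (~safe) forces safe = False.
Unit clause (~fan) forces fan = False.
Set cache = False.
  then (cache | gpu) forces gpu = True.
  then (~gpu | heat) forces heat = True.
  then (~heat | ~idle | safe) forces idle = False.
  then (cache | fan | ~gpu | ~rain) forces rain = False.
All clauses satisfied.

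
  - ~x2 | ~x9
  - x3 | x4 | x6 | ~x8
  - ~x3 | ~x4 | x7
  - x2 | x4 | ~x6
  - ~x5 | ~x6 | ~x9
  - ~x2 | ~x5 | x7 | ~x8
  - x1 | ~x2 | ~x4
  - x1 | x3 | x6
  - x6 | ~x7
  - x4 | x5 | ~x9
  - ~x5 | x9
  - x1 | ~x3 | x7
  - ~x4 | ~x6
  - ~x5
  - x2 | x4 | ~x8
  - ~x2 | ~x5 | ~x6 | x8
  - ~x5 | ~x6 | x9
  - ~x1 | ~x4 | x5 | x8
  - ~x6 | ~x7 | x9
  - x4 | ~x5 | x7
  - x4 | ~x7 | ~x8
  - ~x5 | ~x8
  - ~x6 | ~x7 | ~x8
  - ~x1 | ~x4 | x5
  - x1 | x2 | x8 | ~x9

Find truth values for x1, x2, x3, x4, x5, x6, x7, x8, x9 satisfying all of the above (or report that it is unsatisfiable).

x1=T, x2=T, x3=F, x4=F, x5=F, x6=T, x7=F, x8=F, x9=F

Unit clause (~x5) forces x5 = False.
Set x1 = True.
  then (~x1 | ~x4 | x5) forces x4 = False.
  then (x4 | x5 | ~x9) forces x9 = False.
Set x2 = True.
Set x3 = False.
Set x6 = True.
  then (~x6 | ~x7 | x9) forces x7 = False.
Set x8 = False.
All clauses satisfied.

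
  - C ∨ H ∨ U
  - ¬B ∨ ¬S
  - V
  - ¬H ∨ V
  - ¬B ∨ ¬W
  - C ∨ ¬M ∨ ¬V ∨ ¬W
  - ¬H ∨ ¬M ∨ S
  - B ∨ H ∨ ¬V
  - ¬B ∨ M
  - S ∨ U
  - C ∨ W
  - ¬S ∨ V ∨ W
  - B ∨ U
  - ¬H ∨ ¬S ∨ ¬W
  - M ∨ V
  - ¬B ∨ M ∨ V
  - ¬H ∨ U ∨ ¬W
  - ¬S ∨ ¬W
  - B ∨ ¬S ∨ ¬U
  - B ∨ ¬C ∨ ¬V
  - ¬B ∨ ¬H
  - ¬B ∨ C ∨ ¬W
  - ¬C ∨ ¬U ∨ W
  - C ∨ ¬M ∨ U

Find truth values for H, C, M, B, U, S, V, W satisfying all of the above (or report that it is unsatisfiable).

H=T, C=F, M=F, B=F, U=T, S=F, V=T, W=T

Unit clause (V) forces V = True.
Set H = True.
  then (¬B ∨ ¬H) forces B = False.
  then (B ∨ U) forces U = True.
  then (B ∨ ¬S ∨ ¬U) forces S = False.
  then (B ∨ ¬C ∨ ¬V) forces C = False.
  then (¬H ∨ ¬M ∨ S) forces M = False.
  then (C ∨ W) forces W = True.
All clauses satisfied.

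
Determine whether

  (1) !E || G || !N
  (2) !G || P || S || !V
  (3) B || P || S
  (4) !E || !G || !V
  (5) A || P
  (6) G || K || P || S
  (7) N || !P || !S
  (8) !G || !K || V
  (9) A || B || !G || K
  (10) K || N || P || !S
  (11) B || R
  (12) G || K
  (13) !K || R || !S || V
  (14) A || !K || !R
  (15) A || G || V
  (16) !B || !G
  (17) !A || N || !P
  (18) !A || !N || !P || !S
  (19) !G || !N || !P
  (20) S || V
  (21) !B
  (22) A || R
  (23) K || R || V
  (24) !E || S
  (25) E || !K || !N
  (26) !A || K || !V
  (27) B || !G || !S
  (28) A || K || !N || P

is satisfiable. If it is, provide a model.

Unit clause (!B) forces B = False.
In (B || R) only R is left, so R = True.
Set P = False.
  then (B || P || S) forces S = True.
  then (A || P) forces A = True.
  then (B || !G || !S) forces G = False.
  then (G || K) forces K = True.
Set V = False.
Set E = True.
  then (!E || G || !N) forces N = False.
All clauses satisfied.

P=F, V=F, A=T, E=T, B=F, R=T, G=F, N=F, K=T, S=T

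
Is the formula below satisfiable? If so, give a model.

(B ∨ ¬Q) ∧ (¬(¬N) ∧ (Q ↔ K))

Q = False, B = True, K = False, N = True

  B ∨ ¬Q = True
    ¬Q = True
  ¬(¬N) ∧ (Q ↔ K) = True
    ¬(¬N) = True
      ¬N = False
    Q ↔ K = True
Both conjuncts True, so the formula holds.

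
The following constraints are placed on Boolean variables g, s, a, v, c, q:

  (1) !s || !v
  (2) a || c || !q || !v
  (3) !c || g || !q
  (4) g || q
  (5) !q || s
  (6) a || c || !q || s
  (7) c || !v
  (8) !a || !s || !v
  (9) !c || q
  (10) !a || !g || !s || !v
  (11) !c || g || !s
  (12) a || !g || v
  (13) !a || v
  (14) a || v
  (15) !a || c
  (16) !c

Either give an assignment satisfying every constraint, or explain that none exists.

Case c = True:
  Clause (!c) is falsified — contradiction.
Case c = False:
  (c || !v) forces v = False.
  (!a || v) forces a = False.
  Clause (a || v) is falsified — contradiction.
Both cases fail, so the formula is unsatisfiable.

No satisfying assignment exists.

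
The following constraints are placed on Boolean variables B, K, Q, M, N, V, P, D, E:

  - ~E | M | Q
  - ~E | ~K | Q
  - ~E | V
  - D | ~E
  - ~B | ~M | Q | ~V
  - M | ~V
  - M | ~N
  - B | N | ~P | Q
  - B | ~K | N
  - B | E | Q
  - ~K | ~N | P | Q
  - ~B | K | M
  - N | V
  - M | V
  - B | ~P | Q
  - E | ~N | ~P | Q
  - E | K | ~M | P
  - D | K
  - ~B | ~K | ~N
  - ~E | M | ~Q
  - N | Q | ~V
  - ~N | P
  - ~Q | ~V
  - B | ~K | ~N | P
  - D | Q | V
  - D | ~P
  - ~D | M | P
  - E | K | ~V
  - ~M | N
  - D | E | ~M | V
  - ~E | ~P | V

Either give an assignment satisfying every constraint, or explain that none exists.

B = False, K = True, Q = True, M = True, N = True, V = False, P = True, D = True, E = False

Set B = False.
Set K = True.
  then (B | ~K | N) forces N = True.
  then (~N | P) forces P = True.
  then (D | ~P) forces D = True.
  then (M | ~N) forces M = True.
  then (B | ~P | Q) forces Q = True.
  then (~Q | ~V) forces V = False.
  then (~E | ~P | V) forces E = False.
All clauses satisfied.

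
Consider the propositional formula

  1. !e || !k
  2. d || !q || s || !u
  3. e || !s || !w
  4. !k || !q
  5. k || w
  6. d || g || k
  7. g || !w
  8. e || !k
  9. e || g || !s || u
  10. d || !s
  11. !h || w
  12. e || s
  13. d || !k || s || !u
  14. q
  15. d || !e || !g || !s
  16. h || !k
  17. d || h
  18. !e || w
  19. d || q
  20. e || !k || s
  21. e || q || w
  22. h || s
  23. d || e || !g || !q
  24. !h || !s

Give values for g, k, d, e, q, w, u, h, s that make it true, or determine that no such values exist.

g = True, k = False, d = True, e = True, q = True, w = True, u = False, h = False, s = True

Unit clause (q) forces q = True.
In (!k || !q) only !k is left, so k = False.
In (k || w) only w is left, so w = True.
In (g || !w) only g is left, so g = True.
Set d = True.
Try e = False:
  (e || !s || !w) forces s = False.
  clause (e || s) is falsified — backtrack.
So e = True.
Set u = False.
Set h = False.
  then (h || s) forces s = True.
All clauses satisfied.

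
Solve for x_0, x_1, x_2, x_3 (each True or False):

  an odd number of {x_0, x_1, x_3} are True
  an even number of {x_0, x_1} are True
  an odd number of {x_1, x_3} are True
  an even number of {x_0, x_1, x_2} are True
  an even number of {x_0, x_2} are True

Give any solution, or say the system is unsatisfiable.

x_0 = False; x_1 = False; x_2 = False; x_3 = True

{x_0, x_1, x_3}: 1 true → odd ✓
{x_0, x_1}: 0 true → even ✓
{x_1, x_3}: 1 true → odd ✓
{x_0, x_1, x_2}: 0 true → even ✓
{x_0, x_2}: 0 true → even ✓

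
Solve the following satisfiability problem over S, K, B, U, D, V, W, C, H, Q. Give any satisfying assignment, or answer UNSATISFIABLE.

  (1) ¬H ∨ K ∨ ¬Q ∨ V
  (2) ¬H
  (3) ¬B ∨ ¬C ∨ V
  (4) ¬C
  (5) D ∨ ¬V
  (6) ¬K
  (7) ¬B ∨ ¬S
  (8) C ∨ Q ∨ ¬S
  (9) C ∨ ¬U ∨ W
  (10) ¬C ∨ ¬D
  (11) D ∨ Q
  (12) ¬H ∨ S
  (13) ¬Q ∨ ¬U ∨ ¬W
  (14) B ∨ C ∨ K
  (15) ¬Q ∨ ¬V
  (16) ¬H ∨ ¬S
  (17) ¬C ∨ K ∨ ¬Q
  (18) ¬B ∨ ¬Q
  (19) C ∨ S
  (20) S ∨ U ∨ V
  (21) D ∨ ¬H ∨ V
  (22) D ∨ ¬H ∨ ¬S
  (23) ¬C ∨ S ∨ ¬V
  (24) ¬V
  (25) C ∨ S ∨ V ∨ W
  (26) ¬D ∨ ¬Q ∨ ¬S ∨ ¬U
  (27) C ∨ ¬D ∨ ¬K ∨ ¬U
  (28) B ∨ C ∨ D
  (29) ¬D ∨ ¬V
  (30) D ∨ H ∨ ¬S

The formula is unsatisfiable.

Case K = True:
  Clause (¬K) is falsified — contradiction.
Case K = False:
  (¬H) forces H = False.
  (¬C) forces C = False.
  (B ∨ C ∨ K) forces B = True.
  (¬B ∨ ¬S) forces S = False.
  Clause (C ∨ S) is falsified — contradiction.
Both cases fail, so the formula is unsatisfiable.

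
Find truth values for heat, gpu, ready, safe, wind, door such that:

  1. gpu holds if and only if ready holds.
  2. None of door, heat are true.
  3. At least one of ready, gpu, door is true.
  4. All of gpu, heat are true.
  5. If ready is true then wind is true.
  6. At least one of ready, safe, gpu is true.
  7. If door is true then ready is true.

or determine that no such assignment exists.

Unsatisfiable — no assignment works.

Case heat = True:
  Constraint (2) is violated (heat=T) — contradiction.
Case heat = False:
  Constraint (4) is violated (heat=F) — contradiction.
Both cases fail — unsatisfiable.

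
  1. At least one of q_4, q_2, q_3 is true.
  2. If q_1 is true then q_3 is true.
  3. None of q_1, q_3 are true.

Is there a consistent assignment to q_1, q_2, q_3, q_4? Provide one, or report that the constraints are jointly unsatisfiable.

q_1 = False, q_2 = True, q_3 = False, q_4 = True

  (1) {q_4, q_2, q_3}: 2 true — at least one ✓
  (2) q_1=F ⇒ q_3: vacuous ✓
  (3) {q_1, q_3}: 0 true — none ✓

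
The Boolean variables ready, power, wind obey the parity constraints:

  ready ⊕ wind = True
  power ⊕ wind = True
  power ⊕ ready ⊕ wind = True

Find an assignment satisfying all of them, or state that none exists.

ready = False, power = False, wind = True

ready ⊕ wind = F ⊕ T = True ✓
power ⊕ wind = F ⊕ T = True ✓
power ⊕ ready ⊕ wind = F ⊕ F ⊕ T = True ✓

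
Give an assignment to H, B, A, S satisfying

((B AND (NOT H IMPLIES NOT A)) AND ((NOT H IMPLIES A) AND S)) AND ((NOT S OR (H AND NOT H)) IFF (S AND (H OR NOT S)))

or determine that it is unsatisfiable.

Case S = True: the formula simplifies to ((B AND (NOT H IMPLIES NOT A)) AND (NOT H IMPLIES A)) AND ((H AND NOT H) IFF H).
  H = True: the conjunct (H AND NOT H) IFF H becomes (True AND False) IFF True = False.
  H = False: simplifies to (B AND NOT A) AND A.
    A = True: the conjunct NOT A is False.
    A = False: the conjunct A is False.
Case S = False: the conjunct S is False.
Both cases fail — unsatisfiable.

Unsatisfiable — no assignment works.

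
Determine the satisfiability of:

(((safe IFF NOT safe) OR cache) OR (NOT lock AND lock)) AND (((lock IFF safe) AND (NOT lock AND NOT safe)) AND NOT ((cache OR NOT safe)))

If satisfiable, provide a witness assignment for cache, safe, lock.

Case safe = True: the conjunct NOT safe is False.
Case safe = False: the conjunct NOT ((cache OR NOT safe)) becomes NOT ((cache OR True)) = False.
Both cases fail — unsatisfiable.

UNSATISFIABLE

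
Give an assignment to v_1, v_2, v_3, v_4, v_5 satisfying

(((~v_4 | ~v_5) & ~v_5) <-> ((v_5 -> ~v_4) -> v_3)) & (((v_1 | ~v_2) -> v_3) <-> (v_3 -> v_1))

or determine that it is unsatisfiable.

v_1 = True; v_2 = True; v_3 = True; v_4 = True; v_5 = False

  ((~v_4 | ~v_5) & ~v_5) <-> ((v_5 -> ~v_4) -> v_3) = True
    (~v_4 | ~v_5) & ~v_5 = True
      ~v_4 | ~v_5 = True
        ~v_4 = False
        ~v_5 = True
      ~v_5 = True
    (v_5 -> ~v_4) -> v_3 = True
      v_5 -> ~v_4 = True
        ~v_4 = False
  ((v_1 | ~v_2) -> v_3) <-> (v_3 -> v_1) = True
    (v_1 | ~v_2) -> v_3 = True
      v_1 | ~v_2 = True
        ~v_2 = False
    v_3 -> v_1 = True
Both conjuncts True, so the formula holds.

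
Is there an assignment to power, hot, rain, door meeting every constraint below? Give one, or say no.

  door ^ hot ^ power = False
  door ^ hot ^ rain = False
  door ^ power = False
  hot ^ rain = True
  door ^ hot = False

UNSATISFIABLE

Adding constraints 1, 2, 3, 4, 5 mod 2: every variable appears an even number of times on the left, so the left side is 0.
But the right sides sum to 1 (mod 2). 0 ≠ 1 — the system is inconsistent.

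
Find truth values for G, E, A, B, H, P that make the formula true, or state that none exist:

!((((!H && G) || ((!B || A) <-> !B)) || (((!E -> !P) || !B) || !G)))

G = True; E = False; A = True; B = True; H = True; P = True

  !((((!H && G) || ((!B || A) <-> !B)) || (((!E -> !P) || !B) || !G))) = True
    ((!H && G) || ((!B || A) <-> !B)) || (((!E -> !P) || !B) || !G) = False
      (!H && G) || ((!B || A) <-> !B) = False
        !H && G = False
          !H = False
        (!B || A) <-> !B = False
          !B || A = True
            !B = False
          !B = False
      ((!E -> !P) || !B) || !G = False
        (!E -> !P) || !B = False
          !E -> !P = False
            !E = True
            !P = False
          !B = False
        !G = False
The formula evaluates to True.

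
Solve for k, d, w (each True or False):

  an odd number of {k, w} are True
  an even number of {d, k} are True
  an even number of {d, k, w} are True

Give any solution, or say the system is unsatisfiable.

k: True; d: True; w: False

{k, w}: 1 true → odd ✓
{d, k}: 2 true → even ✓
{d, k, w}: 2 true → even ✓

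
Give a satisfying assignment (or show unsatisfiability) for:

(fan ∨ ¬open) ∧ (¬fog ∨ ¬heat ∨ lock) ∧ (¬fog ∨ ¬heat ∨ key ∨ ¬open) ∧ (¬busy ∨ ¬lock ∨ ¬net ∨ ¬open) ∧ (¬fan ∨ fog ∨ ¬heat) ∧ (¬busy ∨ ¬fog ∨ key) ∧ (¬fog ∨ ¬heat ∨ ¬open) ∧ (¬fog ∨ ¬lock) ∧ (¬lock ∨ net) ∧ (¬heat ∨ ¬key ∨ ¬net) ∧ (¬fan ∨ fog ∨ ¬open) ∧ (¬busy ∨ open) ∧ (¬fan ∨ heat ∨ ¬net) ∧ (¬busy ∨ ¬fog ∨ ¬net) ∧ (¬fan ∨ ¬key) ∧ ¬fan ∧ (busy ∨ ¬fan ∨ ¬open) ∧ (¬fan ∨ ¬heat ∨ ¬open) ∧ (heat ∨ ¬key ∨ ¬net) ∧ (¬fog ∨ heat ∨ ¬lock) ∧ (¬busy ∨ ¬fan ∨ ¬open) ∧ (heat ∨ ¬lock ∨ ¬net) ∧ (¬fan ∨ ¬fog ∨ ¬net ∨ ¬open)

Unit clause (¬fan) forces fan = False.
In (fan ∨ ¬open) only ¬open is left, so open = False.
In (¬busy ∨ open) only ¬busy is left, so busy = False.
Set net = True.
Try key = True:
  (¬heat ∨ ¬key ∨ ¬net) forces heat = False.
  clause (heat ∨ ¬key ∨ ¬net) is falsified — backtrack.
So key = False.
Set fog = False.
Set heat = True.
Set lock = False.
All clauses satisfied.

net: True; key: False; fog: False; open: False; busy: False; fan: False; heat: True; lock: False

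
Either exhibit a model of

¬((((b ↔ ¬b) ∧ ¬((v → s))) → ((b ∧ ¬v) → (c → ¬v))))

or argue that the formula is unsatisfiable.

Unsatisfiable

Case b = True: the formula becomes ¬((False → (¬v → (c → ¬v)))) = False.
Case b = False: the formula becomes ¬((False → True)) = False.
Both cases fail — unsatisfiable.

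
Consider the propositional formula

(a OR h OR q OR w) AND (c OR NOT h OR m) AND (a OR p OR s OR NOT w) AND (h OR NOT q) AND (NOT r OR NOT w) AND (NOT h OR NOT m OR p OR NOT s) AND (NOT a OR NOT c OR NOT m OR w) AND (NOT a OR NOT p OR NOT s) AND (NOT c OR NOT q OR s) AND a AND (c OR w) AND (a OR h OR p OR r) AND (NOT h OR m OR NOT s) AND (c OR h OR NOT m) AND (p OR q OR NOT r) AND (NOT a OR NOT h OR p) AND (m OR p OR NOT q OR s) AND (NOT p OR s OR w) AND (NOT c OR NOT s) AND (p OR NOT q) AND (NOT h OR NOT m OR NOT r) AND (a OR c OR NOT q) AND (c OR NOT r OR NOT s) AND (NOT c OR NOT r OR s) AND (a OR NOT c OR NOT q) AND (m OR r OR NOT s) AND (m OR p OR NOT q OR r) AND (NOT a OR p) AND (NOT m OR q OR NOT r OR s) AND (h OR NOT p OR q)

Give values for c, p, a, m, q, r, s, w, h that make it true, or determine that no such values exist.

Unit clause (a) forces a = True.
In (NOT a OR p) only p is left, so p = True.
In (NOT a OR NOT p OR NOT s) only NOT s is left, so s = False.
In (NOT p OR s OR w) only w is left, so w = True.
In (NOT r OR NOT w) only NOT r is left, so r = False.
Set c = True.
  then (NOT c OR NOT q OR s) forces q = False.
  then (h OR NOT p OR q) forces h = True.
Set m = False.
All clauses satisfied.

c: True, p: True, a: True, m: False, q: False, r: False, s: False, w: True, h: True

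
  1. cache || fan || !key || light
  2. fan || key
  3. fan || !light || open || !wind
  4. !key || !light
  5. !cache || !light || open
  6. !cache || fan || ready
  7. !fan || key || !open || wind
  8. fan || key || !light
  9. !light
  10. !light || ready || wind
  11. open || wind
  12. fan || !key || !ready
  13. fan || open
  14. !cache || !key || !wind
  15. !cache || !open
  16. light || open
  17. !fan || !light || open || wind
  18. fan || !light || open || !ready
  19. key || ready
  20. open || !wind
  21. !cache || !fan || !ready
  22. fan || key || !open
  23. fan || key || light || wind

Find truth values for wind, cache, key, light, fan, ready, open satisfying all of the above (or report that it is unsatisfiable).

wind = False, cache = False, key = True, light = False, fan = True, ready = False, open = True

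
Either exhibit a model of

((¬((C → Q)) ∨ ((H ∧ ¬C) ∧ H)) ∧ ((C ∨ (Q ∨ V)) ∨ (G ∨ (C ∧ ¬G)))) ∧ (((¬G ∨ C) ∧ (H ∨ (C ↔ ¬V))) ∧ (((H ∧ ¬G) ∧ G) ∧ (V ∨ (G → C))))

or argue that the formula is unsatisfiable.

Case G = True: the conjunct ¬G is False.
Case G = False: the conjunct G is False.
Both cases fail — unsatisfiable.

The formula is unsatisfiable.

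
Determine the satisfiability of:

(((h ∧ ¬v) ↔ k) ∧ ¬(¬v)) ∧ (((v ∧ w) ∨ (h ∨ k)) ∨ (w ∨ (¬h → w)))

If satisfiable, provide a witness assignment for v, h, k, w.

v: True, h: True, k: False, w: False

  ((h ∧ ¬v) ↔ k) ∧ ¬(¬v) = True
    (h ∧ ¬v) ↔ k = True
      h ∧ ¬v = False
        ¬v = False
    ¬(¬v) = True
      ¬v = False
  ((v ∧ w) ∨ (h ∨ k)) ∨ (w ∨ (¬h → w)) = True
    (v ∧ w) ∨ (h ∨ k) = True
      v ∧ w = False
      h ∨ k = True
    w ∨ (¬h → w) = True
      ¬h → w = True
        ¬h = False
Both conjuncts True, so the formula holds.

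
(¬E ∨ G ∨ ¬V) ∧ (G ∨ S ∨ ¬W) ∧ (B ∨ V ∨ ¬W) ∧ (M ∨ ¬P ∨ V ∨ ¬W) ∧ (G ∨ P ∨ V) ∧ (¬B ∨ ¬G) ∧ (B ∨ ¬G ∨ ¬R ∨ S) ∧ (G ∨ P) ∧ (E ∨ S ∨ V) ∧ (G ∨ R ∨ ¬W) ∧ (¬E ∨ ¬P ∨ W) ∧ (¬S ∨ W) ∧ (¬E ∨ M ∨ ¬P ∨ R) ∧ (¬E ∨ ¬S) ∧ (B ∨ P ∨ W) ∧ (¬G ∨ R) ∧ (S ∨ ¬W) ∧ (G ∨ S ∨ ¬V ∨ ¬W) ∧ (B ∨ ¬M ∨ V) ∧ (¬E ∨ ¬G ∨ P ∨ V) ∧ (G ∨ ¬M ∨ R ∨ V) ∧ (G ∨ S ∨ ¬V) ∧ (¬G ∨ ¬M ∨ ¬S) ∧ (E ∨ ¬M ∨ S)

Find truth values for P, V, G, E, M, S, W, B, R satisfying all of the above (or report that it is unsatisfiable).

Set P = True.
Set V = True.
Set G = False.
  then (¬E ∨ G ∨ ¬V) forces E = False.
  then (G ∨ S ∨ ¬V) forces S = True.
  then (¬S ∨ W) forces W = True.
  then (G ∨ R ∨ ¬W) forces R = True.
Set M = False.
Set B = False.
All clauses satisfied.

P: True, V: True, G: False, E: False, M: False, S: True, W: True, B: False, R: True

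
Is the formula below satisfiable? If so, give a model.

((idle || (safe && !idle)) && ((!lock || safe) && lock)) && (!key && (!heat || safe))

idle: False, lock: True, safe: True, heat: True, key: False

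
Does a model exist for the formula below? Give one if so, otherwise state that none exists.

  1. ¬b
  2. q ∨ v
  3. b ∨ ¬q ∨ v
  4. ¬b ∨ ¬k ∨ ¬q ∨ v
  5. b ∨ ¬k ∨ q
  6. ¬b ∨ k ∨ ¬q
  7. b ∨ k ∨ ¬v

Unit clause (¬b) forces b = False.
Try v = False:
  (q ∨ v) forces q = True.
  clause (b ∨ ¬q ∨ v) is falsified — backtrack.
So v = True.
  then (b ∨ k ∨ ¬v) forces k = True.
  then (b ∨ ¬k ∨ q) forces q = True.
Check each clause:
  (¬b): ¬b holds.
  (q ∨ v): q holds.
  (b ∨ ¬q ∨ v): v holds.
  (¬b ∨ ¬k ∨ ¬q ∨ v): ¬b holds.
  (b ∨ ¬k ∨ q): q holds.
  (¬b ∨ k ∨ ¬q): ¬b holds.
  (b ∨ k ∨ ¬v): k holds.
All clauses satisfied.

v=T, k=T, b=F, q=T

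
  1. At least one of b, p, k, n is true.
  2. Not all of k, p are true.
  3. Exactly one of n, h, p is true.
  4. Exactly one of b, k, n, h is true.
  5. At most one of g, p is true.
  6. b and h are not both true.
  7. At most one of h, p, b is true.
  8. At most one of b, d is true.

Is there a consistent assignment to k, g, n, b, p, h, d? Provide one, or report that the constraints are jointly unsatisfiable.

k = False; g = False; n = True; b = False; p = False; h = False; d = False

  (1) {b, p, k, n}: 1 true — at least one ✓
  (2) {k, p}: 0/2 true — not all ✓
  (3) {n, h, p}: 1 true — exactly one ✓
  (4) {b, k, n, h}: 1 true — exactly one ✓
  (5) {g, p}: 0 true — at most one ✓
  (6) b=F, h=F — not both ✓
  (7) {h, p, b}: 0 true — at most one ✓
  (8) {b, d}: 0 true — at most one ✓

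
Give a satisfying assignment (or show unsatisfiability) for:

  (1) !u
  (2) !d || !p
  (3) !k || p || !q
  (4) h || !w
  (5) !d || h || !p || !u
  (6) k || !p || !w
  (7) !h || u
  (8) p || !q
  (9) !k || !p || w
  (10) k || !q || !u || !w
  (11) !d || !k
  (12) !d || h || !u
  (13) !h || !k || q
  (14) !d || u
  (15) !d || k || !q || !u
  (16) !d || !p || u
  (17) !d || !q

Unit clause (!u) forces u = False.
In (!h || u) only !h is left, so h = False.
In (!d || u) only !d is left, so d = False.
In (h || !w) only !w is left, so w = False.
Set p = False.
  then (p || !q) forces q = False.
Set k = True.
All clauses satisfied.

h: False; d: False; p: False; k: True; u: False; w: False; q: False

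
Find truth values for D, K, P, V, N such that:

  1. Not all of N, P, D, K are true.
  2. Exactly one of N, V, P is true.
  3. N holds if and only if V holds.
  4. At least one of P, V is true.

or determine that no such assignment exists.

D = False, K = False, P = True, V = False, N = False

  (1) {N, P, D, K}: 1/4 true — not all ✓
  (2) {N, V, P}: 1 true — exactly one ✓
  (3) N=F, V=F — same ✓
  (4) {P, V}: 1 true — at least one ✓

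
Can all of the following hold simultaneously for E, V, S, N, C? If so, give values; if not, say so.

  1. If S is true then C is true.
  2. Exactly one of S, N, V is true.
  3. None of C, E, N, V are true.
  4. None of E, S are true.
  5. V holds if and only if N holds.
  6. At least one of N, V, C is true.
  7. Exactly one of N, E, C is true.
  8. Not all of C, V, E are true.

Unsatisfiable

Case S = True:
  Constraint (4) is violated (S=T) — contradiction.
Case S = False:
  (3) forces C = False.
  (3) forces E = False.
  (3) forces N = False.
  Constraint (7) is violated (N=F, E=F, C=F) — contradiction.
Both cases fail — unsatisfiable.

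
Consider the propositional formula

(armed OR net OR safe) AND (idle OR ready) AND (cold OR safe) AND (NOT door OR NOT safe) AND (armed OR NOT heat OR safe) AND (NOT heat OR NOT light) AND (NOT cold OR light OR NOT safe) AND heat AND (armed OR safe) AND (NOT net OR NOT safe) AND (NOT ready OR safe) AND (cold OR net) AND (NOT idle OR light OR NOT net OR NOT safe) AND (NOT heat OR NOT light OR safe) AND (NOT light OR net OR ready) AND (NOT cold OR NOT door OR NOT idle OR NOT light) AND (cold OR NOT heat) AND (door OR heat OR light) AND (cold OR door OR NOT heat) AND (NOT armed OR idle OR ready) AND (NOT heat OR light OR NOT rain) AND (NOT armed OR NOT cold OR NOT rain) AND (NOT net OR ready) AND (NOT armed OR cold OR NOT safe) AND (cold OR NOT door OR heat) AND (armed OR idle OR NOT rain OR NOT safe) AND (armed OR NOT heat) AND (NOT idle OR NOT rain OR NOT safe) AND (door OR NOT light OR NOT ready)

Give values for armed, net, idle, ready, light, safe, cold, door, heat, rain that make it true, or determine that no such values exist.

Unit clause (heat) forces heat = True.
In (cold OR NOT heat) only cold is left, so cold = True.
In (armed OR NOT heat) only armed is left, so armed = True.
In (NOT heat OR NOT light) only NOT light is left, so light = False.
In (NOT cold OR light OR NOT safe) only NOT safe is left, so safe = False.
In (NOT ready OR safe) only NOT ready is left, so ready = False.
In (NOT armed OR idle OR ready) only idle is left, so idle = True.
In (NOT heat OR light OR NOT rain) only NOT rain is left, so rain = False.
In (NOT net OR ready) only NOT net is left, so net = False.
Set door = True.
All clauses satisfied.

armed = True, net = False, idle = True, ready = False, light = False, safe = False, cold = True, door = True, heat = True, rain = False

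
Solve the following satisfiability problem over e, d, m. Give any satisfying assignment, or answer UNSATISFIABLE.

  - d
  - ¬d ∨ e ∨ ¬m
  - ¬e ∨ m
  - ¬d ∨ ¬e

Unit clause (d) forces d = True.
In (¬d ∨ ¬e) only ¬e is left, so e = False.
In (¬d ∨ e ∨ ¬m) only ¬m is left, so m = False.
All clauses satisfied.

e: False, d: True, m: False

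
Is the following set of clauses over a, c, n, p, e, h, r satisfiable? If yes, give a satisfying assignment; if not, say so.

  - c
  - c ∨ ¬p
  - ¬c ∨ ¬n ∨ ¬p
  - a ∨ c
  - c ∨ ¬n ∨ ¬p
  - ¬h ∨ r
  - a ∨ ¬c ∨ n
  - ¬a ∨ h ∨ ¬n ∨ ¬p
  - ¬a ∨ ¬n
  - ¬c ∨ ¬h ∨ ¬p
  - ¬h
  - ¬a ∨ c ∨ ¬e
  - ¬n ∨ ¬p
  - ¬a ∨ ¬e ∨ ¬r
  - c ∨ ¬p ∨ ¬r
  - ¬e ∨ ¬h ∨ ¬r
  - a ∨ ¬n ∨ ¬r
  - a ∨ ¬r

a=F; c=T; n=T; p=F; e=T; h=F; r=F

Unit clause (c) forces c = True.
Unit clause (¬h) forces h = False.
Set a = False.
  then (a ∨ ¬c ∨ n) forces n = True.
  then (¬n ∨ ¬p) forces p = False.
  then (a ∨ ¬n ∨ ¬r) forces r = False.
Set e = True.
All clauses satisfied.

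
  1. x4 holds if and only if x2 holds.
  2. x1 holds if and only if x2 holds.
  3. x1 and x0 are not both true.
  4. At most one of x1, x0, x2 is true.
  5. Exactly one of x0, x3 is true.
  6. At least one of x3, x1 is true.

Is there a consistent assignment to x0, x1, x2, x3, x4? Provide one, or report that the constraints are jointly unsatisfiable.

x0: False, x1: False, x2: False, x3: True, x4: False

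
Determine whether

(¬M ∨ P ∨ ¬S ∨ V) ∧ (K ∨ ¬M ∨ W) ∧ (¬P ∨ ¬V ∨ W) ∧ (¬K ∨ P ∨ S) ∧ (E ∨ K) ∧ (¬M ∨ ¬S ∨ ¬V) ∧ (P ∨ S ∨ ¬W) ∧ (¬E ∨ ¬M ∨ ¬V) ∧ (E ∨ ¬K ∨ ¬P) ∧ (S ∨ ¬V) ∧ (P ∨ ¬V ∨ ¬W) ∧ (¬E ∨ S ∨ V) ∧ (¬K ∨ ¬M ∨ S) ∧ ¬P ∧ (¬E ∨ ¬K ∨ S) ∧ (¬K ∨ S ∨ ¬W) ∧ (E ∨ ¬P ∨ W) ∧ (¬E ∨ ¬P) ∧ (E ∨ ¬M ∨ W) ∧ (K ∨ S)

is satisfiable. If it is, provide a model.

S: True, K: False, E: True, M: False, V: False, P: False, W: False

Unit clause (¬P) forces P = False.
Try S = False:
  (¬K ∨ P ∨ S) forces K = False.
  clause (K ∨ S) is falsified — backtrack.
So S = True.
Set K = False.
  then (E ∨ K) forces E = True.
Set M = False.
Set V = False.
Set W = False.
All clauses satisfied.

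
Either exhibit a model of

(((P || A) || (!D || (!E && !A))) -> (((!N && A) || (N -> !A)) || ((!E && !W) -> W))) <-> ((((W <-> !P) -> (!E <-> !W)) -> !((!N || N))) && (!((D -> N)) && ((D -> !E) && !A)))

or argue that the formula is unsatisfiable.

D: True, A: True, E: False, W: False, N: True, P: True

  (((P || A) || (!D || (!E && !A))) -> (((!N && A) || (N -> !A)) || ((!E && !W) -> W))) <-> ((((W <-> !P) -> (!E <-> !W)) -> !((!N || N))) && (!((D -> N)) && ((D -> !E) && !A))) = True
    ((P || A) || (!D || (!E && !A))) -> (((!N && A) || (N -> !A)) || ((!E && !W) -> W)) = False
      (P || A) || (!D || (!E && !A)) = True
        P || A = True
        !D || (!E && !A) = False
          !D = False
          !E && !A = False
            !E = True
            !A = False
      ((!N && A) || (N -> !A)) || ((!E && !W) -> W) = False
        (!N && A) || (N -> !A) = False
          !N && A = False
            !N = False
          N -> !A = False
            !A = False
        (!E && !W) -> W = False
          !E && !W = True
            !E = True
            !W = True
    (((W <-> !P) -> (!E <-> !W)) -> !((!N || N))) && (!((D -> N)) && ((D -> !E) && !A)) = False
      ((W <-> !P) -> (!E <-> !W)) -> !((!N || N)) = False
        (W <-> !P) -> (!E <-> !W) = True
          W <-> !P = True
            !P = False
          !E <-> !W = True
            !E = True
            !W = True
        !((!N || N)) = False
          !N || N = True
            !N = False
      !((D -> N)) && ((D -> !E) && !A) = False
        !((D -> N)) = False
          D -> N = True
        (D -> !E) && !A = False
          D -> !E = True
            !E = True
          !A = False
The formula evaluates to True.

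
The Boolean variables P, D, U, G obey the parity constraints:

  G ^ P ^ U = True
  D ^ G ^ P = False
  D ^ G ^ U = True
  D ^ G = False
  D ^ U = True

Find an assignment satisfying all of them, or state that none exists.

P: False, D: False, U: True, G: False

G ^ P ^ U = F ^ F ^ T = True ✓
D ^ G ^ P = F ^ F ^ F = False ✓
D ^ G ^ U = F ^ F ^ T = True ✓
D ^ G = F ^ F = False ✓
D ^ U = F ^ T = True ✓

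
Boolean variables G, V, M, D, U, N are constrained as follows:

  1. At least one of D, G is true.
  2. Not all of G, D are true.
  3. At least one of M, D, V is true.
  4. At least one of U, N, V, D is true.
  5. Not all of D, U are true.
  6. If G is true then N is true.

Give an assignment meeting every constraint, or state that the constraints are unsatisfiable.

G=F; V=F; M=F; D=T; U=F; N=T

  (1) {D, G}: 1 true — at least one ✓
  (2) {G, D}: 1/2 true — not all ✓
  (3) {M, D, V}: 1 true — at least one ✓
  (4) {U, N, V, D}: 2 true — at least one ✓
  (5) {D, U}: 1/2 true — not all ✓
  (6) G=F ⇒ N: vacuous ✓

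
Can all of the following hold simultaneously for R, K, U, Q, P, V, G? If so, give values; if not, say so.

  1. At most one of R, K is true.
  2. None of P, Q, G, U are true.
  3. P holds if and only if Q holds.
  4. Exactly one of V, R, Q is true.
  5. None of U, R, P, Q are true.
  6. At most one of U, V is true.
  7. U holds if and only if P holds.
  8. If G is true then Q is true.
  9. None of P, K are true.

R=F, K=F, U=F, Q=F, P=F, V=T, G=F

  (1) {R, K}: 0 true — at most one ✓
  (2) {P, Q, G, U}: 0 true — none ✓
  (3) P=F, Q=F — same ✓
  (4) {V, R, Q}: 1 true — exactly one ✓
  (5) {U, R, P, Q}: 0 true — none ✓
  (6) {U, V}: 1 true — at most one ✓
  (7) U=F, P=F — same ✓
  (8) G=F ⇒ Q: vacuous ✓
  (9) {P, K}: 0 true — none ✓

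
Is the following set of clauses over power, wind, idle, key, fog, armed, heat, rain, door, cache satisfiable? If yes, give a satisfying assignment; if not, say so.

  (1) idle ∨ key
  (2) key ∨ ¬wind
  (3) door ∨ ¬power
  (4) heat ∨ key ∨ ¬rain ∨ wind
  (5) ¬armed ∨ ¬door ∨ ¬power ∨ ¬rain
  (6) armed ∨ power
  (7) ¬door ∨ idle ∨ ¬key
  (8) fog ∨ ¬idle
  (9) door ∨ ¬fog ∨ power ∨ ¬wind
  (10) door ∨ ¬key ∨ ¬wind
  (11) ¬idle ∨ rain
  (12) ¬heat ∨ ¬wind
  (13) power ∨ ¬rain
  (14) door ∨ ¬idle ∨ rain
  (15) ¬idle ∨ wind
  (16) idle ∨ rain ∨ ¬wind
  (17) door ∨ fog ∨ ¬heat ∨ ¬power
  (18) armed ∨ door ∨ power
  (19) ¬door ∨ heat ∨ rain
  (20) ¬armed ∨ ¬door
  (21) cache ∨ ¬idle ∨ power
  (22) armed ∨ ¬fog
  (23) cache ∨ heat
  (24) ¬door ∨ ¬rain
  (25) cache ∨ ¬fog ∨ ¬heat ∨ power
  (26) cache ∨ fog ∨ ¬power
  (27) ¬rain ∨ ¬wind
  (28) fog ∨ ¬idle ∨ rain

power: False, wind: False, idle: False, key: True, fog: False, armed: True, heat: True, rain: False, door: False, cache: True

Set power = False.
  then (armed ∨ power) forces armed = True.
  then (power ∨ ¬rain) forces rain = False.
  then (¬armed ∨ ¬door) forces door = False.
  then (¬idle ∨ rain) forces idle = False.
  then (idle ∨ rain ∨ ¬wind) forces wind = False.
  then (idle ∨ key) forces key = True.
Set fog = False.
Set heat = True.
Set cache = True.
All clauses satisfied.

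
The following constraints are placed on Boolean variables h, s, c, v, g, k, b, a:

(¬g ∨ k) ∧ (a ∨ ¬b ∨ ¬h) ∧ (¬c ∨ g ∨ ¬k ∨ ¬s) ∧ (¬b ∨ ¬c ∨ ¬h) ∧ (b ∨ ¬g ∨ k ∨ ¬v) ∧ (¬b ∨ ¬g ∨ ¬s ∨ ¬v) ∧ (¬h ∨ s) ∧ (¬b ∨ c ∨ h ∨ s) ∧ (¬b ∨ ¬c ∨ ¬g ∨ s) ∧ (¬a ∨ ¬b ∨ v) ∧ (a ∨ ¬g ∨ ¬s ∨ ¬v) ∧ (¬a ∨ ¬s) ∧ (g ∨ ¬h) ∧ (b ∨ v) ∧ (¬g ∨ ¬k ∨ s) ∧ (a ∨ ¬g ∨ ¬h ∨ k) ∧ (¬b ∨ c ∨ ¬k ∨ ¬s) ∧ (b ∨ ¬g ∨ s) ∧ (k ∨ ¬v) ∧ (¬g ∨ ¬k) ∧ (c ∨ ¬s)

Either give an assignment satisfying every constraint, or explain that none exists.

h=F; s=F; c=F; v=T; g=F; k=T; b=F; a=F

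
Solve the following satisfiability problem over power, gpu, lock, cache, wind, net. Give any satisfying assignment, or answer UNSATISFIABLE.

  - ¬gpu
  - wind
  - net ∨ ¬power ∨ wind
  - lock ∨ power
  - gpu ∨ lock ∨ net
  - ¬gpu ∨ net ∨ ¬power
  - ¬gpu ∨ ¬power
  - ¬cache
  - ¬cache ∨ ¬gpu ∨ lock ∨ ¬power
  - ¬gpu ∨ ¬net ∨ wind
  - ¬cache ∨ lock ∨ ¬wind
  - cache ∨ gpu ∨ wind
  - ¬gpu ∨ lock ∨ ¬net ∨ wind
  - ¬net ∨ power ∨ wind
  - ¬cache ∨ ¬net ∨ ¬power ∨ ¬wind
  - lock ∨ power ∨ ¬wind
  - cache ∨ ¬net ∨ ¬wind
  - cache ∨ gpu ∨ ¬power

power=F; gpu=F; lock=T; cache=F; wind=T; net=F

Unit clause (¬gpu) forces gpu = False.
Unit clause (wind) forces wind = True.
Unit clause (¬cache) forces cache = False.
In (cache ∨ ¬net ∨ ¬wind) only ¬net is left, so net = False.
In (cache ∨ gpu ∨ ¬power) only ¬power is left, so power = False.
In (lock ∨ power) only lock is left, so lock = True.
All clauses satisfied.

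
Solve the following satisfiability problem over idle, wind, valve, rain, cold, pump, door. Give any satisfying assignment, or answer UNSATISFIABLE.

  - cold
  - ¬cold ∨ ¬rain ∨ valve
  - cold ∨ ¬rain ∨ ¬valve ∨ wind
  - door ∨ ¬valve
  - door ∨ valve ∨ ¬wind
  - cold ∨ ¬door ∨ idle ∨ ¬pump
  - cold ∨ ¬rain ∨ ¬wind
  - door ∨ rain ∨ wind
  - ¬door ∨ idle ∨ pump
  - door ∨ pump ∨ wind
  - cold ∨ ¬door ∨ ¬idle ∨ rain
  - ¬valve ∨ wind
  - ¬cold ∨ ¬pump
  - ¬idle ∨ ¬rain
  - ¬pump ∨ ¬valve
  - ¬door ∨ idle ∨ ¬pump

Unit clause (cold) forces cold = True.
In (¬cold ∨ ¬pump) only ¬pump is left, so pump = False.
Try idle = False:
  (¬door ∨ idle ∨ pump) forces door = False.
  (door ∨ ¬valve) forces valve = False.
  (¬cold ∨ ¬rain ∨ valve) forces rain = False.
  (door ∨ valve ∨ ¬wind) forces wind = False.
  clause (door ∨ rain ∨ wind) is falsified — backtrack.
So idle = True.
  then (¬idle ∨ ¬rain) forces rain = False.
Set wind = False.
  then (door ∨ rain ∨ wind) forces door = True.
  then (¬valve ∨ wind) forces valve = False.
All clauses satisfied.

idle=T, wind=F, valve=F, rain=F, cold=T, pump=F, door=T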